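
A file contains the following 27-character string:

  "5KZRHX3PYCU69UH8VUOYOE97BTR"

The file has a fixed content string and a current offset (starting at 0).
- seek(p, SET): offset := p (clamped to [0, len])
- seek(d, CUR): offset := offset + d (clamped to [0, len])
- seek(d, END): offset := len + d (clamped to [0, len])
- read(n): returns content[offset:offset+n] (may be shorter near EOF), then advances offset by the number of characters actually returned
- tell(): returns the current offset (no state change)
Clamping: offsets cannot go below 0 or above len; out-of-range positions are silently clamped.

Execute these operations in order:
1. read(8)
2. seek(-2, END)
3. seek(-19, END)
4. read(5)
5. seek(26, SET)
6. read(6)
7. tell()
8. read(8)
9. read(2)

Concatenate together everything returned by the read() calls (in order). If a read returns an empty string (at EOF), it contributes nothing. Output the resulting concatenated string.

After 1 (read(8)): returned '5KZRHX3P', offset=8
After 2 (seek(-2, END)): offset=25
After 3 (seek(-19, END)): offset=8
After 4 (read(5)): returned 'YCU69', offset=13
After 5 (seek(26, SET)): offset=26
After 6 (read(6)): returned 'R', offset=27
After 7 (tell()): offset=27
After 8 (read(8)): returned '', offset=27
After 9 (read(2)): returned '', offset=27

Answer: 5KZRHX3PYCU69R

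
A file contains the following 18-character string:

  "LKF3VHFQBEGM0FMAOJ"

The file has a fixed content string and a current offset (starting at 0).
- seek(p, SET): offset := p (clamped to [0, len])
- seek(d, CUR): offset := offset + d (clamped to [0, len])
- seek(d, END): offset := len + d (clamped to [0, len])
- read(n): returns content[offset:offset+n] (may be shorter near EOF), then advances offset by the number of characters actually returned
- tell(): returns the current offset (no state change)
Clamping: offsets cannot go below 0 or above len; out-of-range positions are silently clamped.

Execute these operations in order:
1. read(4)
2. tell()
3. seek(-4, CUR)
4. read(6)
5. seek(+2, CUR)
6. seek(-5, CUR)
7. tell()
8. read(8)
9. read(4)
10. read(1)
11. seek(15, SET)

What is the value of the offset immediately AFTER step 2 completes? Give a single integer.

After 1 (read(4)): returned 'LKF3', offset=4
After 2 (tell()): offset=4

Answer: 4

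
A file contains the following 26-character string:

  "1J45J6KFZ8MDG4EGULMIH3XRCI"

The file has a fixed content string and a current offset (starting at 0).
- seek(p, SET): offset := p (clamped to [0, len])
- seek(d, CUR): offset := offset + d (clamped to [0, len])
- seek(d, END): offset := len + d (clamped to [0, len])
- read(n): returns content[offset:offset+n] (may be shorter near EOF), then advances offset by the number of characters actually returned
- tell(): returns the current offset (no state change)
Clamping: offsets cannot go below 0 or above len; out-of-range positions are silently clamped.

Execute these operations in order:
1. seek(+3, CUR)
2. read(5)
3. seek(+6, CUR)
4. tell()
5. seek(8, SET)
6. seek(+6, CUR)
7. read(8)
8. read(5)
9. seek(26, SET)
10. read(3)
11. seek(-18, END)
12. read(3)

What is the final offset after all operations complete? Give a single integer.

After 1 (seek(+3, CUR)): offset=3
After 2 (read(5)): returned '5J6KF', offset=8
After 3 (seek(+6, CUR)): offset=14
After 4 (tell()): offset=14
After 5 (seek(8, SET)): offset=8
After 6 (seek(+6, CUR)): offset=14
After 7 (read(8)): returned 'EGULMIH3', offset=22
After 8 (read(5)): returned 'XRCI', offset=26
After 9 (seek(26, SET)): offset=26
After 10 (read(3)): returned '', offset=26
After 11 (seek(-18, END)): offset=8
After 12 (read(3)): returned 'Z8M', offset=11

Answer: 11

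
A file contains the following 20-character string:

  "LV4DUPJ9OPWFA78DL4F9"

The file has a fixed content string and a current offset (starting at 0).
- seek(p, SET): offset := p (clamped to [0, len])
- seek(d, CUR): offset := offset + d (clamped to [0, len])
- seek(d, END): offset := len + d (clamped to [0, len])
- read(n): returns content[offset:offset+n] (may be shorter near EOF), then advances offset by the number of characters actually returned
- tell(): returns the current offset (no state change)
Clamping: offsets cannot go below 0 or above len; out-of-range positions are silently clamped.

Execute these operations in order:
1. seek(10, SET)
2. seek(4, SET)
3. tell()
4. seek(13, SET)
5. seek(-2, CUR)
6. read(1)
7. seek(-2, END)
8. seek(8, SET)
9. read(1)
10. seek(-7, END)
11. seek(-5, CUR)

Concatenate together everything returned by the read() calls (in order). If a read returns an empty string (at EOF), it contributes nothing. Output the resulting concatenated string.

Answer: FO

Derivation:
After 1 (seek(10, SET)): offset=10
After 2 (seek(4, SET)): offset=4
After 3 (tell()): offset=4
After 4 (seek(13, SET)): offset=13
After 5 (seek(-2, CUR)): offset=11
After 6 (read(1)): returned 'F', offset=12
After 7 (seek(-2, END)): offset=18
After 8 (seek(8, SET)): offset=8
After 9 (read(1)): returned 'O', offset=9
After 10 (seek(-7, END)): offset=13
After 11 (seek(-5, CUR)): offset=8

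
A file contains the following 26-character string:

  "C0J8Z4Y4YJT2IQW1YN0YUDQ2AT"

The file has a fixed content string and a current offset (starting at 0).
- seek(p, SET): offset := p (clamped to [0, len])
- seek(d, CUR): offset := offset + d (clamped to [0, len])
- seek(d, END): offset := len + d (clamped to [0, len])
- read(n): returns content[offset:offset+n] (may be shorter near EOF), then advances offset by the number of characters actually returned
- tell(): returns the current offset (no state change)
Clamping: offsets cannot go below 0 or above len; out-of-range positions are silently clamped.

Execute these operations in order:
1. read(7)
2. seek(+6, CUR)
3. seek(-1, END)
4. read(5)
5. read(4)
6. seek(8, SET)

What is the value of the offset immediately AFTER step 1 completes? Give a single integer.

Answer: 7

Derivation:
After 1 (read(7)): returned 'C0J8Z4Y', offset=7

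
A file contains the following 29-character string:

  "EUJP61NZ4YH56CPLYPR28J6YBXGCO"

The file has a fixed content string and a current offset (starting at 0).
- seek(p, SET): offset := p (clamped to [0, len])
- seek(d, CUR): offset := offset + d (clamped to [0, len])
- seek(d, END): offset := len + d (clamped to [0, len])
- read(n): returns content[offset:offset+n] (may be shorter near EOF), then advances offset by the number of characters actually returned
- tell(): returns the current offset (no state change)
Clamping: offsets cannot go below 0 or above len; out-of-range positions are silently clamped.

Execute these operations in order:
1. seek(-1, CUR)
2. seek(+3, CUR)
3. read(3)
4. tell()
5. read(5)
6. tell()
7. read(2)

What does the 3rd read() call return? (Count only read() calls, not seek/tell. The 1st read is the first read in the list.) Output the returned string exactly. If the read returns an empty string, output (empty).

Answer: 56

Derivation:
After 1 (seek(-1, CUR)): offset=0
After 2 (seek(+3, CUR)): offset=3
After 3 (read(3)): returned 'P61', offset=6
After 4 (tell()): offset=6
After 5 (read(5)): returned 'NZ4YH', offset=11
After 6 (tell()): offset=11
After 7 (read(2)): returned '56', offset=13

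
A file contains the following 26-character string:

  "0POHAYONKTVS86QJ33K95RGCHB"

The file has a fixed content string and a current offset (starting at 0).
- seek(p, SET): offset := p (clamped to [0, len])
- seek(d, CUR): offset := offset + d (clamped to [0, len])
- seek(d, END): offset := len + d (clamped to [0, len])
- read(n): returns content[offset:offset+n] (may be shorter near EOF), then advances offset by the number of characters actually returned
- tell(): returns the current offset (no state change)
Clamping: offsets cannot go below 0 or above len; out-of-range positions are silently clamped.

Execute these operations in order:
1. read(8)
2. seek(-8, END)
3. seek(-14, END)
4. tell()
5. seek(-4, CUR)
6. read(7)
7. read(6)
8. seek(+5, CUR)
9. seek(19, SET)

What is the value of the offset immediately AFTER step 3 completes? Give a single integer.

Answer: 12

Derivation:
After 1 (read(8)): returned '0POHAYON', offset=8
After 2 (seek(-8, END)): offset=18
After 3 (seek(-14, END)): offset=12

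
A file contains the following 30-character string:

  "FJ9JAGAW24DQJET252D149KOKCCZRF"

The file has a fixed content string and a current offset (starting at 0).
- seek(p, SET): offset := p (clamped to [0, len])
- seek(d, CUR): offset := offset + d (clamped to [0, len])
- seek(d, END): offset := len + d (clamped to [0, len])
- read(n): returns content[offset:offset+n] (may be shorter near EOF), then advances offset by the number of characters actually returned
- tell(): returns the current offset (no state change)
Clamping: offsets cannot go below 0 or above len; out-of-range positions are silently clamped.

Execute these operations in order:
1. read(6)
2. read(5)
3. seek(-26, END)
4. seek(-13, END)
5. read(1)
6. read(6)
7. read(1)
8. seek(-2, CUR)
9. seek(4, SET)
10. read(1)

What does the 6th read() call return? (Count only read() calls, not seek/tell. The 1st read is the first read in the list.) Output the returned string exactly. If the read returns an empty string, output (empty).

Answer: A

Derivation:
After 1 (read(6)): returned 'FJ9JAG', offset=6
After 2 (read(5)): returned 'AW24D', offset=11
After 3 (seek(-26, END)): offset=4
After 4 (seek(-13, END)): offset=17
After 5 (read(1)): returned '2', offset=18
After 6 (read(6)): returned 'D149KO', offset=24
After 7 (read(1)): returned 'K', offset=25
After 8 (seek(-2, CUR)): offset=23
After 9 (seek(4, SET)): offset=4
After 10 (read(1)): returned 'A', offset=5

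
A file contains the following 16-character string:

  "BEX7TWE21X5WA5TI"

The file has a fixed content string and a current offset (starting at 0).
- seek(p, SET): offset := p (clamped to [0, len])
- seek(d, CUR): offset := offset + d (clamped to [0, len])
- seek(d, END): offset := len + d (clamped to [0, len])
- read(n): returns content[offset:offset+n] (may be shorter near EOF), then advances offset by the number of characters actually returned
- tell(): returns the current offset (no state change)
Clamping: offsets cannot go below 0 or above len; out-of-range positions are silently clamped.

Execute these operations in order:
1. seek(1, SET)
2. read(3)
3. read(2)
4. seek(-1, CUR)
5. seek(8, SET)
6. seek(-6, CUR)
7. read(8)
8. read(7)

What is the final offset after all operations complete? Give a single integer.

Answer: 16

Derivation:
After 1 (seek(1, SET)): offset=1
After 2 (read(3)): returned 'EX7', offset=4
After 3 (read(2)): returned 'TW', offset=6
After 4 (seek(-1, CUR)): offset=5
After 5 (seek(8, SET)): offset=8
After 6 (seek(-6, CUR)): offset=2
After 7 (read(8)): returned 'X7TWE21X', offset=10
After 8 (read(7)): returned '5WA5TI', offset=16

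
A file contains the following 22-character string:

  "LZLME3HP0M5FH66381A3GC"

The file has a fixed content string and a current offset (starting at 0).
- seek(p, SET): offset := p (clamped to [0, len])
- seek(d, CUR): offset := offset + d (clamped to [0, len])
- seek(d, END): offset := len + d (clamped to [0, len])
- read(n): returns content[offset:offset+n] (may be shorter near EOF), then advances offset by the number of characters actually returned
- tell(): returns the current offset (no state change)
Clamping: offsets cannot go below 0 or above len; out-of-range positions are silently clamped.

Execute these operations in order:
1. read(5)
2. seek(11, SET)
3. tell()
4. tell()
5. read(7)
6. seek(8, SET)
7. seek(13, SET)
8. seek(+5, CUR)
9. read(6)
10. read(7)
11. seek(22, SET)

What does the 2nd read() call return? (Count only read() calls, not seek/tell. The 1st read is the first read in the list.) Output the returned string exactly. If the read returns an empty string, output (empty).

Answer: FH66381

Derivation:
After 1 (read(5)): returned 'LZLME', offset=5
After 2 (seek(11, SET)): offset=11
After 3 (tell()): offset=11
After 4 (tell()): offset=11
After 5 (read(7)): returned 'FH66381', offset=18
After 6 (seek(8, SET)): offset=8
After 7 (seek(13, SET)): offset=13
After 8 (seek(+5, CUR)): offset=18
After 9 (read(6)): returned 'A3GC', offset=22
After 10 (read(7)): returned '', offset=22
After 11 (seek(22, SET)): offset=22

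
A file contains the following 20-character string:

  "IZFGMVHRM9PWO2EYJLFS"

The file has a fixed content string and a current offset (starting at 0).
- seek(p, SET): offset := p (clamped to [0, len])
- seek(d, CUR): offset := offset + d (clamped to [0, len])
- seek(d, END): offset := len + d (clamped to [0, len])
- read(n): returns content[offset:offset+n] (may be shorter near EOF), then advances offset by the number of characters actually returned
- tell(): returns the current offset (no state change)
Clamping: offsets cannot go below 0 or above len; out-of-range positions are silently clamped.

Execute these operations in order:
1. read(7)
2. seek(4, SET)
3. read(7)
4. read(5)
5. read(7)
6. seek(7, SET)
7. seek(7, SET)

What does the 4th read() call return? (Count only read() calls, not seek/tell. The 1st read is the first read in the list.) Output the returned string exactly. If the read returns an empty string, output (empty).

After 1 (read(7)): returned 'IZFGMVH', offset=7
After 2 (seek(4, SET)): offset=4
After 3 (read(7)): returned 'MVHRM9P', offset=11
After 4 (read(5)): returned 'WO2EY', offset=16
After 5 (read(7)): returned 'JLFS', offset=20
After 6 (seek(7, SET)): offset=7
After 7 (seek(7, SET)): offset=7

Answer: JLFS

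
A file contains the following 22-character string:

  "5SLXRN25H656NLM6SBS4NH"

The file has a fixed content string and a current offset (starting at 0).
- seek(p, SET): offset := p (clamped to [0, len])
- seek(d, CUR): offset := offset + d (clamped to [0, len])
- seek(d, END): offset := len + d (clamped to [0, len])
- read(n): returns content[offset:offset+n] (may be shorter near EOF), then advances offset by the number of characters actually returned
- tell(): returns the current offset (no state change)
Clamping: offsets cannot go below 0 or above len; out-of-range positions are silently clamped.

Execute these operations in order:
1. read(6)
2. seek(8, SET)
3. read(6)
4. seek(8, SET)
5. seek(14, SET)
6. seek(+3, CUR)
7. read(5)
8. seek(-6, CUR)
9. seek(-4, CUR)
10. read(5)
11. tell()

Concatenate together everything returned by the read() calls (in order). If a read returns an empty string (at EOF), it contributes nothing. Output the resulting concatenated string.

Answer: 5SLXRNH656NLBS4NHNLM6S

Derivation:
After 1 (read(6)): returned '5SLXRN', offset=6
After 2 (seek(8, SET)): offset=8
After 3 (read(6)): returned 'H656NL', offset=14
After 4 (seek(8, SET)): offset=8
After 5 (seek(14, SET)): offset=14
After 6 (seek(+3, CUR)): offset=17
After 7 (read(5)): returned 'BS4NH', offset=22
After 8 (seek(-6, CUR)): offset=16
After 9 (seek(-4, CUR)): offset=12
After 10 (read(5)): returned 'NLM6S', offset=17
After 11 (tell()): offset=17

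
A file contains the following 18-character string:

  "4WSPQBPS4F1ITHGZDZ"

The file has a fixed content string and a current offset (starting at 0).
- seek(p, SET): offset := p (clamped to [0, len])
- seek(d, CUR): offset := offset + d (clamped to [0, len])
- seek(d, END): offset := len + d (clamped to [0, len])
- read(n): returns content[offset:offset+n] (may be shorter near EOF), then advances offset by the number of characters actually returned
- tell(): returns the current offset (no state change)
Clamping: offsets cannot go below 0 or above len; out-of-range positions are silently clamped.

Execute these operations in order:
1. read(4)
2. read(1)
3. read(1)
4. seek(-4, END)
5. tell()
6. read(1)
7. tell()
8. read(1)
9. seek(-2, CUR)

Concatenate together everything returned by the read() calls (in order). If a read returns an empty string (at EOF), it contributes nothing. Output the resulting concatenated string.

After 1 (read(4)): returned '4WSP', offset=4
After 2 (read(1)): returned 'Q', offset=5
After 3 (read(1)): returned 'B', offset=6
After 4 (seek(-4, END)): offset=14
After 5 (tell()): offset=14
After 6 (read(1)): returned 'G', offset=15
After 7 (tell()): offset=15
After 8 (read(1)): returned 'Z', offset=16
After 9 (seek(-2, CUR)): offset=14

Answer: 4WSPQBGZ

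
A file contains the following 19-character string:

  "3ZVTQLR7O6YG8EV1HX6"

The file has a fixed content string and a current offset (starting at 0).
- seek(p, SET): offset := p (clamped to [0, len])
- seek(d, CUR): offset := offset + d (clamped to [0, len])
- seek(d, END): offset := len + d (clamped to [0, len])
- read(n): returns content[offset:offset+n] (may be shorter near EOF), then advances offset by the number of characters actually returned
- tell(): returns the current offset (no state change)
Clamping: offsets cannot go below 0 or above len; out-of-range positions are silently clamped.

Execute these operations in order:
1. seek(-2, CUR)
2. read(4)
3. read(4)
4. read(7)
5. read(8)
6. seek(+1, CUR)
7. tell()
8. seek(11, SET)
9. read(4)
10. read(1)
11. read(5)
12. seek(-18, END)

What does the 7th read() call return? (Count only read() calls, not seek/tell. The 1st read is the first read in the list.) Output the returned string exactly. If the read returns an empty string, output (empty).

After 1 (seek(-2, CUR)): offset=0
After 2 (read(4)): returned '3ZVT', offset=4
After 3 (read(4)): returned 'QLR7', offset=8
After 4 (read(7)): returned 'O6YG8EV', offset=15
After 5 (read(8)): returned '1HX6', offset=19
After 6 (seek(+1, CUR)): offset=19
After 7 (tell()): offset=19
After 8 (seek(11, SET)): offset=11
After 9 (read(4)): returned 'G8EV', offset=15
After 10 (read(1)): returned '1', offset=16
After 11 (read(5)): returned 'HX6', offset=19
After 12 (seek(-18, END)): offset=1

Answer: HX6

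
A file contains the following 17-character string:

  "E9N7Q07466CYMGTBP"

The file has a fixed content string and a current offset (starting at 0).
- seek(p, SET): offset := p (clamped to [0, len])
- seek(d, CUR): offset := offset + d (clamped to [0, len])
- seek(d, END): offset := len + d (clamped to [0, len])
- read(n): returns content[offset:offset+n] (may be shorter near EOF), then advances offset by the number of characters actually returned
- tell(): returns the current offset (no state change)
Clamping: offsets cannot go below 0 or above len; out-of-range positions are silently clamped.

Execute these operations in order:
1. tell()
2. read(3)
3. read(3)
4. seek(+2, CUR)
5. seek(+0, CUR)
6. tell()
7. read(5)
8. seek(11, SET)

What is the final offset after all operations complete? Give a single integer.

Answer: 11

Derivation:
After 1 (tell()): offset=0
After 2 (read(3)): returned 'E9N', offset=3
After 3 (read(3)): returned '7Q0', offset=6
After 4 (seek(+2, CUR)): offset=8
After 5 (seek(+0, CUR)): offset=8
After 6 (tell()): offset=8
After 7 (read(5)): returned '66CYM', offset=13
After 8 (seek(11, SET)): offset=11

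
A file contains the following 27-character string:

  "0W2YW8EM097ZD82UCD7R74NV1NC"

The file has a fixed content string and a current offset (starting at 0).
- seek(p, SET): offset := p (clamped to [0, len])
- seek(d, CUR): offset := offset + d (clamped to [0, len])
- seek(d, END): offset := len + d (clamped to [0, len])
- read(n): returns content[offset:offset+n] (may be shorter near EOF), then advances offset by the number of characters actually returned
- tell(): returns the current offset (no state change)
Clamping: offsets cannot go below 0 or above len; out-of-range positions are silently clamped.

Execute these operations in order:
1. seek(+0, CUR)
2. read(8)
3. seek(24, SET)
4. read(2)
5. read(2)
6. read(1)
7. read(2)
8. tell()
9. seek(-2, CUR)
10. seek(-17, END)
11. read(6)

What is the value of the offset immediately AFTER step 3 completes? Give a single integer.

After 1 (seek(+0, CUR)): offset=0
After 2 (read(8)): returned '0W2YW8EM', offset=8
After 3 (seek(24, SET)): offset=24

Answer: 24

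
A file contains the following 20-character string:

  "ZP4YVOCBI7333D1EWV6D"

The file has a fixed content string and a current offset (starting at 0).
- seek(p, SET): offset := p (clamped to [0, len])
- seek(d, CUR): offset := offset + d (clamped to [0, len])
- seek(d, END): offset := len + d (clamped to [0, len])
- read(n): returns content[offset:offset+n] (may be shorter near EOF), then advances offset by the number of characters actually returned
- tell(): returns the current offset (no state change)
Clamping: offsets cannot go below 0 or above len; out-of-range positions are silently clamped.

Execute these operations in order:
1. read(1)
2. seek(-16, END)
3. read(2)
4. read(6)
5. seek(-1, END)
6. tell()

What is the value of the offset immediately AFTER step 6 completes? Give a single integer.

Answer: 19

Derivation:
After 1 (read(1)): returned 'Z', offset=1
After 2 (seek(-16, END)): offset=4
After 3 (read(2)): returned 'VO', offset=6
After 4 (read(6)): returned 'CBI733', offset=12
After 5 (seek(-1, END)): offset=19
After 6 (tell()): offset=19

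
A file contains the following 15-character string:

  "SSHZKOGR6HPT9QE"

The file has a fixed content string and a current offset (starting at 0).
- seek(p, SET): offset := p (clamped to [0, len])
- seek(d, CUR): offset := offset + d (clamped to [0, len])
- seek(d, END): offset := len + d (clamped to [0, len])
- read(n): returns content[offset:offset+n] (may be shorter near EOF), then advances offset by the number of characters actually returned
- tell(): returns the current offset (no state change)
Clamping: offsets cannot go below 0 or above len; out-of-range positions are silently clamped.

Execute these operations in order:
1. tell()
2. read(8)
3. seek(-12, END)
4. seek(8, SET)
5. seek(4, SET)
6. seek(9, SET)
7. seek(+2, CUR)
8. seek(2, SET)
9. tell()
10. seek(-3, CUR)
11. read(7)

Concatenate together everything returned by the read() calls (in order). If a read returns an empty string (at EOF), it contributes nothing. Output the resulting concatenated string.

Answer: SSHZKOGRSSHZKOG

Derivation:
After 1 (tell()): offset=0
After 2 (read(8)): returned 'SSHZKOGR', offset=8
After 3 (seek(-12, END)): offset=3
After 4 (seek(8, SET)): offset=8
After 5 (seek(4, SET)): offset=4
After 6 (seek(9, SET)): offset=9
After 7 (seek(+2, CUR)): offset=11
After 8 (seek(2, SET)): offset=2
After 9 (tell()): offset=2
After 10 (seek(-3, CUR)): offset=0
After 11 (read(7)): returned 'SSHZKOG', offset=7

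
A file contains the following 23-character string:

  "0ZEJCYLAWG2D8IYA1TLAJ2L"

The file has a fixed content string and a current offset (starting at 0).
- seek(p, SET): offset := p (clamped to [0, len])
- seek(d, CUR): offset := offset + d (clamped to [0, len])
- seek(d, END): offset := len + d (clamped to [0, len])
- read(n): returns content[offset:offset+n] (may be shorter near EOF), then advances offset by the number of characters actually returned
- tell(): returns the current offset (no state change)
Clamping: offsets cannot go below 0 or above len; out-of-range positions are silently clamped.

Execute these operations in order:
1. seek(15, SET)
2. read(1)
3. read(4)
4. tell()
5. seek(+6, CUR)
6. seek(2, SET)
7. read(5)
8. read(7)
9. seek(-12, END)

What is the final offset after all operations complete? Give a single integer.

After 1 (seek(15, SET)): offset=15
After 2 (read(1)): returned 'A', offset=16
After 3 (read(4)): returned '1TLA', offset=20
After 4 (tell()): offset=20
After 5 (seek(+6, CUR)): offset=23
After 6 (seek(2, SET)): offset=2
After 7 (read(5)): returned 'EJCYL', offset=7
After 8 (read(7)): returned 'AWG2D8I', offset=14
After 9 (seek(-12, END)): offset=11

Answer: 11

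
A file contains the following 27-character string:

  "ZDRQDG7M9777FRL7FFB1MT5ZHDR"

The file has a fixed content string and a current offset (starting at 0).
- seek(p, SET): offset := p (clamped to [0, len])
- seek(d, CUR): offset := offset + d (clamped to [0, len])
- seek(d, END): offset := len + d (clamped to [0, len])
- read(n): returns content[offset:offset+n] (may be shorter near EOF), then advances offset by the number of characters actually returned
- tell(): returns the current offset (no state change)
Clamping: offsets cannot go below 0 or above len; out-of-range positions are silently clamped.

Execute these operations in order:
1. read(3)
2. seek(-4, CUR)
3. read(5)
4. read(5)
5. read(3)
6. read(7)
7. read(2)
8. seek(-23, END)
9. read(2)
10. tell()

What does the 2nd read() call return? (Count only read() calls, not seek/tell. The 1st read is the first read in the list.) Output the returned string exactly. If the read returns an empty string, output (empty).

Answer: ZDRQD

Derivation:
After 1 (read(3)): returned 'ZDR', offset=3
After 2 (seek(-4, CUR)): offset=0
After 3 (read(5)): returned 'ZDRQD', offset=5
After 4 (read(5)): returned 'G7M97', offset=10
After 5 (read(3)): returned '77F', offset=13
After 6 (read(7)): returned 'RL7FFB1', offset=20
After 7 (read(2)): returned 'MT', offset=22
After 8 (seek(-23, END)): offset=4
After 9 (read(2)): returned 'DG', offset=6
After 10 (tell()): offset=6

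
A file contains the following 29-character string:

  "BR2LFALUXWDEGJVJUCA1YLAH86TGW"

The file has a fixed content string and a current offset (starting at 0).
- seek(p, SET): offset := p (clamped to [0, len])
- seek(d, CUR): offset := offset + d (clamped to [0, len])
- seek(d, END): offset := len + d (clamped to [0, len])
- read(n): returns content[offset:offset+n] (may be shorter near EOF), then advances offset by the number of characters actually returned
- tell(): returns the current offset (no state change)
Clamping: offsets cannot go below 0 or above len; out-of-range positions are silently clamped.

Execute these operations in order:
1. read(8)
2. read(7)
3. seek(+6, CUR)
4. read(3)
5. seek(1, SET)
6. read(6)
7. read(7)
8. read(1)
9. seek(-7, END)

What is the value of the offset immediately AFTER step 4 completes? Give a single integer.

After 1 (read(8)): returned 'BR2LFALU', offset=8
After 2 (read(7)): returned 'XWDEGJV', offset=15
After 3 (seek(+6, CUR)): offset=21
After 4 (read(3)): returned 'LAH', offset=24

Answer: 24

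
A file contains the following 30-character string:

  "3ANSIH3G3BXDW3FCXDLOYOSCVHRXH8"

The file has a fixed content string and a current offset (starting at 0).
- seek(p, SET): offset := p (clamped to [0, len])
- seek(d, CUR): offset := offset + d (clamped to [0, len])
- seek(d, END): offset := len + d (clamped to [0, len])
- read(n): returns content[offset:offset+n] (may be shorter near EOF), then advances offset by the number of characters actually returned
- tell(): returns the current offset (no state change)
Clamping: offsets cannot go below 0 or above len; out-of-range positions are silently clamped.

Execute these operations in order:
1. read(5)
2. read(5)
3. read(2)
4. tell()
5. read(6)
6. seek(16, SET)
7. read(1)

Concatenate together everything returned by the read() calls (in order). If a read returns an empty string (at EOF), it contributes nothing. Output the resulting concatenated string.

After 1 (read(5)): returned '3ANSI', offset=5
After 2 (read(5)): returned 'H3G3B', offset=10
After 3 (read(2)): returned 'XD', offset=12
After 4 (tell()): offset=12
After 5 (read(6)): returned 'W3FCXD', offset=18
After 6 (seek(16, SET)): offset=16
After 7 (read(1)): returned 'X', offset=17

Answer: 3ANSIH3G3BXDW3FCXDX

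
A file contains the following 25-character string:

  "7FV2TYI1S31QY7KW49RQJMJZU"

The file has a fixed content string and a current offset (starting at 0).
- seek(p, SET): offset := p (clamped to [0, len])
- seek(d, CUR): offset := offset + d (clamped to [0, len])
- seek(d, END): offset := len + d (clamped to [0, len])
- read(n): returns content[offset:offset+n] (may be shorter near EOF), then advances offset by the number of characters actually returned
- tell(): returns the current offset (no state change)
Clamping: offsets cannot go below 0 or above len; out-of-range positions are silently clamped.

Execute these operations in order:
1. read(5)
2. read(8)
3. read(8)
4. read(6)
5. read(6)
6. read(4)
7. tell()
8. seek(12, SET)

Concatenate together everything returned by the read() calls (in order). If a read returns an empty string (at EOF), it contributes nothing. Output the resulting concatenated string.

After 1 (read(5)): returned '7FV2T', offset=5
After 2 (read(8)): returned 'YI1S31QY', offset=13
After 3 (read(8)): returned '7KW49RQJ', offset=21
After 4 (read(6)): returned 'MJZU', offset=25
After 5 (read(6)): returned '', offset=25
After 6 (read(4)): returned '', offset=25
After 7 (tell()): offset=25
After 8 (seek(12, SET)): offset=12

Answer: 7FV2TYI1S31QY7KW49RQJMJZU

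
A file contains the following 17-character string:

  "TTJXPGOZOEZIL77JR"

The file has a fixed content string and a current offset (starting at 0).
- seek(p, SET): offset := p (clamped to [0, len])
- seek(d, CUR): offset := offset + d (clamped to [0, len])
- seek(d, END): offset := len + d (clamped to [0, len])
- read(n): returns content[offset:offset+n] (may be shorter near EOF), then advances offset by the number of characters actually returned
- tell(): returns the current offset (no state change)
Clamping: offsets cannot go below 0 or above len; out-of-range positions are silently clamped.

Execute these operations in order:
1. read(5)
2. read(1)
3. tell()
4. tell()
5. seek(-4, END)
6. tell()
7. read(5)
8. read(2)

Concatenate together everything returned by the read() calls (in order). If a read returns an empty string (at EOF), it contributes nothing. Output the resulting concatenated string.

Answer: TTJXPG77JR

Derivation:
After 1 (read(5)): returned 'TTJXP', offset=5
After 2 (read(1)): returned 'G', offset=6
After 3 (tell()): offset=6
After 4 (tell()): offset=6
After 5 (seek(-4, END)): offset=13
After 6 (tell()): offset=13
After 7 (read(5)): returned '77JR', offset=17
After 8 (read(2)): returned '', offset=17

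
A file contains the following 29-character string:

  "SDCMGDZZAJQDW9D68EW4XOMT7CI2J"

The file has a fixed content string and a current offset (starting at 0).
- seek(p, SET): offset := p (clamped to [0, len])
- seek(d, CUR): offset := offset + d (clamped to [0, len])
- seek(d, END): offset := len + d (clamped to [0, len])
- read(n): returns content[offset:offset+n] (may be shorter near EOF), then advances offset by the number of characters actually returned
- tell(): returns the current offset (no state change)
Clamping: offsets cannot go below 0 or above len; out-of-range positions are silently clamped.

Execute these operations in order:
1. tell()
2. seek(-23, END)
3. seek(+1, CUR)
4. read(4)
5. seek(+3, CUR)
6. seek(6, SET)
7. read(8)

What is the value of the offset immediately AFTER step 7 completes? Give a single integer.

Answer: 14

Derivation:
After 1 (tell()): offset=0
After 2 (seek(-23, END)): offset=6
After 3 (seek(+1, CUR)): offset=7
After 4 (read(4)): returned 'ZAJQ', offset=11
After 5 (seek(+3, CUR)): offset=14
After 6 (seek(6, SET)): offset=6
After 7 (read(8)): returned 'ZZAJQDW9', offset=14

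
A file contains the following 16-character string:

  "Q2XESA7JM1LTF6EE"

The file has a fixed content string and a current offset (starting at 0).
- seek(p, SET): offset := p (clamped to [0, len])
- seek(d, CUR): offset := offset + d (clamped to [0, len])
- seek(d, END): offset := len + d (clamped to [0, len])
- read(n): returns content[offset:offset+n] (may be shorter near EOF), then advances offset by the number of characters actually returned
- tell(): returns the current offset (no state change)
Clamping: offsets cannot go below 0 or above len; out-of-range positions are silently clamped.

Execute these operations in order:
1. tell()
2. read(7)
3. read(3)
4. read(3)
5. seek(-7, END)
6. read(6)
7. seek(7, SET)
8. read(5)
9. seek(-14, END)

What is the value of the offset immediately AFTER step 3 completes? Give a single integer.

Answer: 10

Derivation:
After 1 (tell()): offset=0
After 2 (read(7)): returned 'Q2XESA7', offset=7
After 3 (read(3)): returned 'JM1', offset=10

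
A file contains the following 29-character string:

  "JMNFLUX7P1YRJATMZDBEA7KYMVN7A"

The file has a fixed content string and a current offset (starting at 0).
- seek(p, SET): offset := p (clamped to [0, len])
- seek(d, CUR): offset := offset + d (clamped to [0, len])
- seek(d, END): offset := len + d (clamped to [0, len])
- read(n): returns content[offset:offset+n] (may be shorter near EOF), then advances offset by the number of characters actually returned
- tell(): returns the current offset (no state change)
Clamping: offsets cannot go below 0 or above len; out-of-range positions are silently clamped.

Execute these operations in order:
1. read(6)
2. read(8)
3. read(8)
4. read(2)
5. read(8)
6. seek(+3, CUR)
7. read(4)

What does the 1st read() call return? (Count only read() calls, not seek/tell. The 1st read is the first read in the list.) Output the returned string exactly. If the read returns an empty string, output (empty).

After 1 (read(6)): returned 'JMNFLU', offset=6
After 2 (read(8)): returned 'X7P1YRJA', offset=14
After 3 (read(8)): returned 'TMZDBEA7', offset=22
After 4 (read(2)): returned 'KY', offset=24
After 5 (read(8)): returned 'MVN7A', offset=29
After 6 (seek(+3, CUR)): offset=29
After 7 (read(4)): returned '', offset=29

Answer: JMNFLU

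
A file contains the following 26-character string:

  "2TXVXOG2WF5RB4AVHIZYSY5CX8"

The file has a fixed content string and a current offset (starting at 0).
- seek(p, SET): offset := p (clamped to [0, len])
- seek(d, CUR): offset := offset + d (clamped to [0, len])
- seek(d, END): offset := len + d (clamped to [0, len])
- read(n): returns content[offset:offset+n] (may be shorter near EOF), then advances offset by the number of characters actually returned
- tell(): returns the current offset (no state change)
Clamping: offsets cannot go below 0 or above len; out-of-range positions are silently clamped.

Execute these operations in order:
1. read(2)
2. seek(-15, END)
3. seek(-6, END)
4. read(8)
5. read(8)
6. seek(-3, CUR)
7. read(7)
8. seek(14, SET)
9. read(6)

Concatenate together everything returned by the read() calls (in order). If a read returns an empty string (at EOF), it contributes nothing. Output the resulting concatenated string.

Answer: 2TSY5CX8CX8AVHIZY

Derivation:
After 1 (read(2)): returned '2T', offset=2
After 2 (seek(-15, END)): offset=11
After 3 (seek(-6, END)): offset=20
After 4 (read(8)): returned 'SY5CX8', offset=26
After 5 (read(8)): returned '', offset=26
After 6 (seek(-3, CUR)): offset=23
After 7 (read(7)): returned 'CX8', offset=26
After 8 (seek(14, SET)): offset=14
After 9 (read(6)): returned 'AVHIZY', offset=20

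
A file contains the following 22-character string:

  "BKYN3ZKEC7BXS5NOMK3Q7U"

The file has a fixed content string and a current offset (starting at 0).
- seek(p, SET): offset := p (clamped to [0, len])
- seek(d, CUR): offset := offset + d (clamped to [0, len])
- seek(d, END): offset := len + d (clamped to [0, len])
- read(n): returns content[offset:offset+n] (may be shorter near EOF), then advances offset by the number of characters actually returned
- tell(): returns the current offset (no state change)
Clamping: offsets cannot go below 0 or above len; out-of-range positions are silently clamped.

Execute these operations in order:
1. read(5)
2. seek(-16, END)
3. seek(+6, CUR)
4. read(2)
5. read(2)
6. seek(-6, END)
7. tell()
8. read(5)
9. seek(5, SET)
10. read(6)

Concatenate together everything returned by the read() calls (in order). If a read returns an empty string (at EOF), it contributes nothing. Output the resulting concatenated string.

Answer: BKYN3S5NOMK3Q7ZKEC7B

Derivation:
After 1 (read(5)): returned 'BKYN3', offset=5
After 2 (seek(-16, END)): offset=6
After 3 (seek(+6, CUR)): offset=12
After 4 (read(2)): returned 'S5', offset=14
After 5 (read(2)): returned 'NO', offset=16
After 6 (seek(-6, END)): offset=16
After 7 (tell()): offset=16
After 8 (read(5)): returned 'MK3Q7', offset=21
After 9 (seek(5, SET)): offset=5
After 10 (read(6)): returned 'ZKEC7B', offset=11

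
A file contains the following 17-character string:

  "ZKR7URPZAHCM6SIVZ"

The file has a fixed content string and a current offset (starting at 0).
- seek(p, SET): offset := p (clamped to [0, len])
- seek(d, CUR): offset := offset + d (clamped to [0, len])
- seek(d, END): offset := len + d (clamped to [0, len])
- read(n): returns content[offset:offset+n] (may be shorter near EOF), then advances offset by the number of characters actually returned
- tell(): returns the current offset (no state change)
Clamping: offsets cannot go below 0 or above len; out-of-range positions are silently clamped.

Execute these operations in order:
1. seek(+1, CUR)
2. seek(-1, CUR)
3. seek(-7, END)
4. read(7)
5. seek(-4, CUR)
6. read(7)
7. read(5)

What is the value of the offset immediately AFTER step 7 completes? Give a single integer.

Answer: 17

Derivation:
After 1 (seek(+1, CUR)): offset=1
After 2 (seek(-1, CUR)): offset=0
After 3 (seek(-7, END)): offset=10
After 4 (read(7)): returned 'CM6SIVZ', offset=17
After 5 (seek(-4, CUR)): offset=13
After 6 (read(7)): returned 'SIVZ', offset=17
After 7 (read(5)): returned '', offset=17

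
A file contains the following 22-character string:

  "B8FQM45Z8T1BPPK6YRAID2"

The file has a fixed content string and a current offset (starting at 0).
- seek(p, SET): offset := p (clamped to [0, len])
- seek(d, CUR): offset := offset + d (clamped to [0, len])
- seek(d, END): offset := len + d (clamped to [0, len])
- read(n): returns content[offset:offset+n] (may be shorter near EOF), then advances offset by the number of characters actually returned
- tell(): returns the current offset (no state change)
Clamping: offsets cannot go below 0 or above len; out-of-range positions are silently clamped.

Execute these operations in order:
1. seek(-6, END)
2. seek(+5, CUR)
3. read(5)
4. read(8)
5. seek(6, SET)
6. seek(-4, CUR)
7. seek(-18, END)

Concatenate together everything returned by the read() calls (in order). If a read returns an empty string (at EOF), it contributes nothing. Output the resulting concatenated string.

Answer: 2

Derivation:
After 1 (seek(-6, END)): offset=16
After 2 (seek(+5, CUR)): offset=21
After 3 (read(5)): returned '2', offset=22
After 4 (read(8)): returned '', offset=22
After 5 (seek(6, SET)): offset=6
After 6 (seek(-4, CUR)): offset=2
After 7 (seek(-18, END)): offset=4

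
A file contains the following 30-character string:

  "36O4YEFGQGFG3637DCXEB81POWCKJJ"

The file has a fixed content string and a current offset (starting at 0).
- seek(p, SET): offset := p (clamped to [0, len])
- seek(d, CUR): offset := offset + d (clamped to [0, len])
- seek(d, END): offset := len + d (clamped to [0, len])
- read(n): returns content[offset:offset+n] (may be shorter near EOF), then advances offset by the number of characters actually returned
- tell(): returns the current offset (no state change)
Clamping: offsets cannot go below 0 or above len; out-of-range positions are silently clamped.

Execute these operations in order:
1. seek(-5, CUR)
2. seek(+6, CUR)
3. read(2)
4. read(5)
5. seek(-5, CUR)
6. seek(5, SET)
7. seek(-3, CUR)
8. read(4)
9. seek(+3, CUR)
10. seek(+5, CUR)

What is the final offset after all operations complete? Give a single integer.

Answer: 14

Derivation:
After 1 (seek(-5, CUR)): offset=0
After 2 (seek(+6, CUR)): offset=6
After 3 (read(2)): returned 'FG', offset=8
After 4 (read(5)): returned 'QGFG3', offset=13
After 5 (seek(-5, CUR)): offset=8
After 6 (seek(5, SET)): offset=5
After 7 (seek(-3, CUR)): offset=2
After 8 (read(4)): returned 'O4YE', offset=6
After 9 (seek(+3, CUR)): offset=9
After 10 (seek(+5, CUR)): offset=14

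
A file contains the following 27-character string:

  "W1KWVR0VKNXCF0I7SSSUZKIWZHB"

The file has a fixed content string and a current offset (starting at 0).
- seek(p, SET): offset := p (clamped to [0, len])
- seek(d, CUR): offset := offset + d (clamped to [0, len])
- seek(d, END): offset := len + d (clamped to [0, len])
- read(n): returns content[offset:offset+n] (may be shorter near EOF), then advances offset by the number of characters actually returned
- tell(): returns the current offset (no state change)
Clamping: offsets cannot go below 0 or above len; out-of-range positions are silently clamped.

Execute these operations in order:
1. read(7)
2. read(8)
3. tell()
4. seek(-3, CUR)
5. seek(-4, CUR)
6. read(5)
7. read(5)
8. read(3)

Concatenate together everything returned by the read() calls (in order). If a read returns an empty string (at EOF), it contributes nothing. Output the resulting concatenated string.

Answer: W1KWVR0VKNXCF0IKNXCF0I7SSSUZ

Derivation:
After 1 (read(7)): returned 'W1KWVR0', offset=7
After 2 (read(8)): returned 'VKNXCF0I', offset=15
After 3 (tell()): offset=15
After 4 (seek(-3, CUR)): offset=12
After 5 (seek(-4, CUR)): offset=8
After 6 (read(5)): returned 'KNXCF', offset=13
After 7 (read(5)): returned '0I7SS', offset=18
After 8 (read(3)): returned 'SUZ', offset=21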